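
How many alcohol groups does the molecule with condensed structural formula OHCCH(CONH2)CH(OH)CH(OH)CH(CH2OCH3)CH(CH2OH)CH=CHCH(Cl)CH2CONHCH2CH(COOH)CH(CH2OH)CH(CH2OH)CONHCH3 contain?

5

Taking each segment in turn:
  OHC: terminal –CHO: carbonyl C bonded to H and C → aldehyde.
  CH(CONH2): pendant –CONH2: carbonyl C bonded to C and N → amide.
  CH(OH): –OH on an sp³ carbon → alcohol (secondary).
  CH(OH): –OH on an sp³ carbon → alcohol (secondary).
  CH(CH2OCH3): pendant –CH2OCH3: C–O–C linkage → ether.
  CH(CH2OH): pendant –CH2OH on an sp³ backbone C → alcohol.
  CH=CH: C=C double bond → alkene.
  CH(Cl): halogen on an sp³ carbon → alkyl halide.
  CH2CONHCH2: –C(=O)–N– linkage → amide (the N is not an amine).
  CH(COOH): pendant –COOH: carbonyl C bonded to C and –OH → carboxylic acid.
  CH(CH2OH): pendant –CH2OH on an sp³ backbone C → alcohol.
  CH(CH2OH): pendant –CH2OH on an sp³ backbone C → alcohol.
  CONHCH3: –C(=O)NHCH3: carbonyl C bonded to C and to N → amide (the N is not an amine).
Alcohol appears at: CH(OH), CH(OH), CH(CH2OH), CH(CH2OH), CH(CH2OH) → 5.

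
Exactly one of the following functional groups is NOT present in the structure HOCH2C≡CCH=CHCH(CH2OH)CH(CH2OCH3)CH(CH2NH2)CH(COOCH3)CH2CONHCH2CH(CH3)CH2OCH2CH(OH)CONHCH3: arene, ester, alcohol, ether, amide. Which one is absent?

ester: present (CH(COOCH3) — pendant –COOCH3: carbonyl C bonded to C and –OCH3 → ester).
amide: present (CH2CONHCH2 — –C(=O)–N– linkage → amide (the N is not an amine)).
ether: present (CH(CH2OCH3) — pendant –CH2OCH3: C–O–C linkage → ether).
alcohol: present (HOCH2 — HO– on an sp³ carbon → alcohol).
arene: no segment matches this pattern.

arene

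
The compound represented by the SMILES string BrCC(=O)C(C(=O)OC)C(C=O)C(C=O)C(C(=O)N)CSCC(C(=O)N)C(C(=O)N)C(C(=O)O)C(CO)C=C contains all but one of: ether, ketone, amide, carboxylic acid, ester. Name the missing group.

ether

ketone: present (CO — –C(=O)– with carbon on both sides → ketone).
carboxylic acid: present (CH(COOH) — pendant –COOH: carbonyl C bonded to C and –OH → carboxylic acid).
ester: present (CH(COOCH3) — pendant –COOCH3: carbonyl C bonded to C and –OCH3 → ester).
amide: present (CH(CONH2) — pendant –CONH2: carbonyl C bonded to C and N → amide).
ether: absent. In CH(COOCH3), the C–O–C oxygen is adjacent to a C=O, so it belongs to an ester, not an ether.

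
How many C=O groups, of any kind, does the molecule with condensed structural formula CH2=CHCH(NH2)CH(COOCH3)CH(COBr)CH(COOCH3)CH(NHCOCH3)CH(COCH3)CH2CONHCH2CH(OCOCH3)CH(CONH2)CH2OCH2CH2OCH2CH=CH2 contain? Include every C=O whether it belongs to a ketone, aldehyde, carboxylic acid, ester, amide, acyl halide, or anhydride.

CH(COOCH3): ester, 1 C=O (running total 1).
CH(COBr): acyl halide, 1 C=O (running total 2).
CH(COOCH3): ester, 1 C=O (running total 3).
CH(NHCOCH3): amide, 1 C=O (running total 4).
CH(COCH3): ketone, 1 C=O (running total 5).
CH2CONHCH2: amide, 1 C=O (running total 6).
CH(OCOCH3): ester, 1 C=O (running total 7).
CH(CONH2): amide, 1 C=O (running total 8).

8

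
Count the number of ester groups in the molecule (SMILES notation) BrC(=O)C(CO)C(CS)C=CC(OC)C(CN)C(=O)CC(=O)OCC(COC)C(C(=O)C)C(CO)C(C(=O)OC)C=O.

Taking each segment in turn:
  BrCO: –C(=O)Br: carbonyl C bonded to C and to a halogen → acyl halide (not alkyl halide).
  CH(CH2OH): pendant –CH2OH on an sp³ backbone C → alcohol.
  CH(CH2SH): pendant –CH2SH → thiol.
  CH=CH: C=C double bond → alkene.
  CH(OCH3): pendant –OCH3: C–O–C with sp³ C, no adjacent C=O → ether.
  CH(CH2NH2): pendant –CH2NH2: N on sp³ C, no adjacent C=O → amine.
  CO: –C(=O)– with carbon on both sides → ketone.
  CH2COOCH2: –C(=O)–O–C with C on the carbonyl side → ester.
  CH(CH2OCH3): pendant –CH2OCH3: C–O–C linkage → ether.
  CH(COCH3): pendant –COCH3: carbonyl C bonded to two carbons → ketone.
  CH(CH2OH): pendant –CH2OH on an sp³ backbone C → alcohol.
  CH(COOCH3): pendant –COOCH3: carbonyl C bonded to C and –OCH3 → ester.
  CHO: terminal –CHO: carbonyl C bonded to H and C → aldehyde.
Ester appears at: CH2COOCH2, CH(COOCH3) → 2.

2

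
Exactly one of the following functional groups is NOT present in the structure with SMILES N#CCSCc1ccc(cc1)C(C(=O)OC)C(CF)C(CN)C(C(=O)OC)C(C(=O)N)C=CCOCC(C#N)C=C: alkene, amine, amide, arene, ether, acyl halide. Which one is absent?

acyl halide

alkene: present (CH=CH — C=C double bond → alkene).
arene: present (C6H4 — para-disubstituted benzene ring → arene).
amide: present (CH(CONH2) — pendant –CONH2: carbonyl C bonded to C and N → amide).
amine: present (CH(CH2NH2) — pendant –CH2NH2: N on sp³ C, no adjacent C=O → amine).
ether: present (CH2OCH2 — C–O–C with sp³ carbons on both sides and no adjacent C=O → ether).
acyl halide: no segment matches this pattern.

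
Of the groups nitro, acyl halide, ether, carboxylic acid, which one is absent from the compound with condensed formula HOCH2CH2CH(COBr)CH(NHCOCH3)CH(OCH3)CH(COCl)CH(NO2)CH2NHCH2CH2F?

carboxylic acid

nitro: present (CH(NO2) — –NO2 on an sp³ carbon → nitro (the N=O is not a carbonyl)).
ether: present (CH(OCH3) — pendant –OCH3: C–O–C with sp³ C, no adjacent C=O → ether).
acyl halide: present (CH(COBr) — pendant –C(=O)X: carbonyl C bonded to C and halogen → acyl halide).
carboxylic acid: absent. In CH(NHCOCH3), the carbonyl is bonded to nitrogen, not to –OH; that is an amide.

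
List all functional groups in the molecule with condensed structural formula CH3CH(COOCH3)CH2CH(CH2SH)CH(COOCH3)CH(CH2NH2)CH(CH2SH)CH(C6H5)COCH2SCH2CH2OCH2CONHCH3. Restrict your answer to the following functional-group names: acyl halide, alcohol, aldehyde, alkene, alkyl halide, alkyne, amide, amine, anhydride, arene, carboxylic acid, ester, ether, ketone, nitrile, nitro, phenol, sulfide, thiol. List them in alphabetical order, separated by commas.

amide, amine, arene, ester, ether, ketone, sulfide, thiol

Reading the structure from left to right:
  CH(COOCH3): pendant –COOCH3: carbonyl C bonded to C and –OCH3 → ester.
  CH(CH2SH): pendant –CH2SH → thiol.
  CH(COOCH3): pendant –COOCH3: carbonyl C bonded to C and –OCH3 → ester.
  CH(CH2NH2): pendant –CH2NH2: N on sp³ C, no adjacent C=O → amine.
  CH(CH2SH): pendant –CH2SH → thiol.
  CH(C6H5): pendant –C6H5: benzene ring → arene.
  CO: –C(=O)– with carbon on both sides → ketone.
  CH2SCH2: C–S–C linkage → sulfide (thioether).
  CH2OCH2: C–O–C with sp³ carbons on both sides and no adjacent C=O → ether.
  CONHCH3: –C(=O)NHCH3: carbonyl C bonded to C and to N → amide (the N is not an amine).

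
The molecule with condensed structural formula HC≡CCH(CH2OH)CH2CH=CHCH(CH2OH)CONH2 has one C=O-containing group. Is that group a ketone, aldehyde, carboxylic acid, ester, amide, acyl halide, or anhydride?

amide

The carbonyl is in the CONH2 segment: –C(=O)NH2: carbonyl C bonded to C and to N → amide (the N is not a separate amine).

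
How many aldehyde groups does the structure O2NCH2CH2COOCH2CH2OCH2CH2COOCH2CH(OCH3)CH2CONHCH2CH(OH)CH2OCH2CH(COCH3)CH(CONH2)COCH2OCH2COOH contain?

Reading the structure from left to right:
  O2NCH2: –NO2 on carbon → nitro group.
  CH2COOCH2: –C(=O)–O–C with C on the carbonyl side → ester.
  CH2OCH2: C–O–C with sp³ carbons on both sides and no adjacent C=O → ether.
  CH2COOCH2: –C(=O)–O–C with C on the carbonyl side → ester.
  CH(OCH3): pendant –OCH3: C–O–C with sp³ C, no adjacent C=O → ether.
  CH2CONHCH2: –C(=O)–N– linkage → amide (the N is not an amine).
  CH(OH): –OH on an sp³ carbon → alcohol (secondary).
  CH2OCH2: C–O–C with sp³ carbons on both sides and no adjacent C=O → ether.
  CH(COCH3): pendant –COCH3: carbonyl C bonded to two carbons → ketone.
  CH(CONH2): pendant –CONH2: carbonyl C bonded to C and N → amide.
  CO: –C(=O)– with carbon on both sides → ketone.
  CH2OCH2: C–O–C with sp³ carbons on both sides and no adjacent C=O → ether.
  COOH: –COOH: carbonyl C bonded to –OH and C → carboxylic acid (the –OH is not a separate alcohol).
No segment is a aldehyde: CH2COOCH2 is ester, not aldehyde; CH2COOCH2 is ester, not aldehyde; CH(COCH3) is ketone, not aldehyde. → 0.

0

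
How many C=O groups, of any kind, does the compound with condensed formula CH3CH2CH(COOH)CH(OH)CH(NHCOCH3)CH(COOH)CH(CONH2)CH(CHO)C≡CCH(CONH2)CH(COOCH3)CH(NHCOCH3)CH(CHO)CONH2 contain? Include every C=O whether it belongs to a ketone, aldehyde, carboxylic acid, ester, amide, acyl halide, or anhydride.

CH(COOH): carboxylic acid, 1 C=O (running total 1).
CH(NHCOCH3): amide, 1 C=O (running total 2).
CH(COOH): carboxylic acid, 1 C=O (running total 3).
CH(CONH2): amide, 1 C=O (running total 4).
CH(CHO): aldehyde, 1 C=O (running total 5).
CH(CONH2): amide, 1 C=O (running total 6).
CH(COOCH3): ester, 1 C=O (running total 7).
CH(NHCOCH3): amide, 1 C=O (running total 8).
CH(CHO): aldehyde, 1 C=O (running total 9).
CONH2: amide, 1 C=O (running total 10).

10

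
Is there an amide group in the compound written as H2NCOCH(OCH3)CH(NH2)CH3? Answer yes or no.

yes

Reading the structure from left to right:
  H2NCO: –C(=O)NH2: carbonyl C bonded to C and to N → amide (the N is not a separate amine).
  CH(OCH3): pendant –OCH3: C–O–C with sp³ C, no adjacent C=O → ether.
  CH(NH2): –NH2 on an sp³ carbon with no adjacent C=O → amine.
The H2NCO segment supplies the amide: –C(=O)NH2: carbonyl C bonded to C and to N → amide (the N is not a separate amine).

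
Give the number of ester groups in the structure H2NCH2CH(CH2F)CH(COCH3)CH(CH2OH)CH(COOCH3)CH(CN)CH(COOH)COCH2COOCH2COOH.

2

–NH2 on an sp³ carbon with no adjacent C=O → amine.
pendant –CH2X: halogen on sp³ carbon → alkyl halide.
pendant –COCH3: carbonyl C bonded to two carbons → ketone.
pendant –CH2OH on an sp³ backbone C → alcohol.
pendant –COOCH3: carbonyl C bonded to C and –OCH3 → ester.
pendant –C≡N: nitrile.
pendant –COOH: carbonyl C bonded to C and –OH → carboxylic acid.
–C(=O)– with carbon on both sides → ketone.
–C(=O)–O–C with C on the carbonyl side → ester.
–COOH: carbonyl C bonded to –OH and C → carboxylic acid (the –OH is not a separate alcohol).
Ester appears at: CH(COOCH3), CH2COOCH2 → 2.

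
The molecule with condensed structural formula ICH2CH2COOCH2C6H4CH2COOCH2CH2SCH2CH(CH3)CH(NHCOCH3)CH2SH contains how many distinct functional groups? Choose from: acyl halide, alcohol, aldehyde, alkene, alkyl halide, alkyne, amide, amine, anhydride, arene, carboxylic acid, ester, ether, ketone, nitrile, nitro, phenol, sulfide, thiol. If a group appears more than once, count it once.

6

Reading the structure from left to right:
  ICH2: halogen on an sp³ carbon → alkyl halide.
  CH2COOCH2: –C(=O)–O–C with C on the carbonyl side → ester.
  C6H4: para-disubstituted benzene ring → arene.
  CH2COOCH2: –C(=O)–O–C with C on the carbonyl side → ester.
  CH2SCH2: C–S–C linkage → sulfide (thioether).
  CH(NHCOCH3): pendant –NHC(=O)CH3: N bonded to a carbonyl → amide (not amine).
  CH2SH: –SH on an sp³ carbon → thiol.
Distinct types present: alkyl halide, amide, arene, ester, sulfide, thiol.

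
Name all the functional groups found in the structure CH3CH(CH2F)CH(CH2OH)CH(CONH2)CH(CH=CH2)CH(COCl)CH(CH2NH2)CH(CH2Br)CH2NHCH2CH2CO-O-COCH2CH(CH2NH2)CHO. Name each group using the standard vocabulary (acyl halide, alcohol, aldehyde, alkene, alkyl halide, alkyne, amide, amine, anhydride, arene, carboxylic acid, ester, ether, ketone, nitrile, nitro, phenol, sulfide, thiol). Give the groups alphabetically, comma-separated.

Working along the chain:
  CH(CH2F): pendant –CH2X: halogen on sp³ carbon → alkyl halide.
  CH(CH2OH): pendant –CH2OH on an sp³ backbone C → alcohol.
  CH(CONH2): pendant –CONH2: carbonyl C bonded to C and N → amide.
  CH(CH=CH2): pendant –CH=CH2: C=C double bond → alkene.
  CH(COCl): pendant –C(=O)X: carbonyl C bonded to C and halogen → acyl halide.
  CH(CH2NH2): pendant –CH2NH2: N on sp³ C, no adjacent C=O → amine.
  CH(CH2Br): pendant –CH2X: halogen on sp³ carbon → alkyl halide.
  CH2NHCH2: C–N–C with sp³ carbons and no adjacent C=O → amine (secondary).
  CH2CO-O-COCH2: two acyl groups sharing one oxygen, –C(=O)–O–C(=O)– → anhydride.
  CH(CH2NH2): pendant –CH2NH2: N on sp³ C, no adjacent C=O → amine.
  CHO: terminal –CHO: carbonyl C bonded to H and C → aldehyde.

acyl halide, alcohol, aldehyde, alkene, alkyl halide, amide, amine, anhydride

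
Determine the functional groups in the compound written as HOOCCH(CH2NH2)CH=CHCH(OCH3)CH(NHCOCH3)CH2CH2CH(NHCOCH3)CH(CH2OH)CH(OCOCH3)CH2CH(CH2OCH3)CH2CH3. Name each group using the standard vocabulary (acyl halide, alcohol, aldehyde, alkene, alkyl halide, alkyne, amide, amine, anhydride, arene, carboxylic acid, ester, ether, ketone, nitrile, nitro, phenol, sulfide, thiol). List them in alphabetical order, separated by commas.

–COOH: carbonyl C bonded to –OH and C → carboxylic acid (the –OH is not a separate alcohol).
pendant –CH2NH2: N on sp³ C, no adjacent C=O → amine.
C=C double bond → alkene.
pendant –OCH3: C–O–C with sp³ C, no adjacent C=O → ether.
pendant –NHC(=O)CH3: N bonded to a carbonyl → amide (not amine).
pendant –NHC(=O)CH3: N bonded to a carbonyl → amide (not amine).
pendant –CH2OH on an sp³ backbone C → alcohol.
pendant –OC(=O)CH3: an acyloxy group → ester.
pendant –CH2OCH3: C–O–C linkage → ether.

alcohol, alkene, amide, amine, carboxylic acid, ester, ether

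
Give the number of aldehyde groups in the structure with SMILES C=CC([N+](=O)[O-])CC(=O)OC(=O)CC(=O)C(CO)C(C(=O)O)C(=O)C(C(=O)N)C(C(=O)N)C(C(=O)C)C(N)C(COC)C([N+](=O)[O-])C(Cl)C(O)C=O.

1

C=C double bond → alkene.
–NO2 on an sp³ carbon → nitro (the N=O is not a carbonyl).
two acyl groups sharing one oxygen, –C(=O)–O–C(=O)– → anhydride.
–C(=O)– with carbon on both sides → ketone.
pendant –CH2OH on an sp³ backbone C → alcohol.
pendant –COOH: carbonyl C bonded to C and –OH → carboxylic acid.
–C(=O)– with carbon on both sides → ketone.
pendant –CONH2: carbonyl C bonded to C and N → amide.
pendant –CONH2: carbonyl C bonded to C and N → amide.
pendant –COCH3: carbonyl C bonded to two carbons → ketone.
–NH2 on an sp³ carbon with no adjacent C=O → amine.
pendant –CH2OCH3: C–O–C linkage → ether.
–NO2 on an sp³ carbon → nitro (the N=O is not a carbonyl).
halogen on an sp³ carbon → alkyl halide.
–OH on an sp³ carbon → alcohol (secondary).
terminal –CHO: carbonyl C bonded to H and C → aldehyde.
Aldehyde appears at: CHO → 1.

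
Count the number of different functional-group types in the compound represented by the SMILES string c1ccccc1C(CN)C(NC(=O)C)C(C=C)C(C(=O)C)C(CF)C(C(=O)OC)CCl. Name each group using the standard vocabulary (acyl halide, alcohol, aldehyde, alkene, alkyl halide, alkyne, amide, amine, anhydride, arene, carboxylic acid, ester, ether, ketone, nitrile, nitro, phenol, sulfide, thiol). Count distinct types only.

7

Reading the structure from left to right:
  C6H5: C6H5– phenyl ring → arene.
  CH(CH2NH2): pendant –CH2NH2: N on sp³ C, no adjacent C=O → amine.
  CH(NHCOCH3): pendant –NHC(=O)CH3: N bonded to a carbonyl → amide (not amine).
  CH(CH=CH2): pendant –CH=CH2: C=C double bond → alkene.
  CH(COCH3): pendant –COCH3: carbonyl C bonded to two carbons → ketone.
  CH(CH2F): pendant –CH2X: halogen on sp³ carbon → alkyl halide.
  CH(COOCH3): pendant –COOCH3: carbonyl C bonded to C and –OCH3 → ester.
  CH2Cl: halogen on an sp³ carbon → alkyl halide.
Distinct types present: alkene, alkyl halide, amide, amine, arene, ester, ketone.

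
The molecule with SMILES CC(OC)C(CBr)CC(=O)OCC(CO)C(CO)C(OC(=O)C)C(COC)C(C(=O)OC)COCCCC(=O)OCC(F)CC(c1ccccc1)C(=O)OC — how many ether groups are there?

3

Taking each segment in turn:
  CH(OCH3): pendant –OCH3: C–O–C with sp³ C, no adjacent C=O → ether.
  CH(CH2Br): pendant –CH2X: halogen on sp³ carbon → alkyl halide.
  CH2COOCH2: –C(=O)–O–C with C on the carbonyl side → ester.
  CH(CH2OH): pendant –CH2OH on an sp³ backbone C → alcohol.
  CH(CH2OH): pendant –CH2OH on an sp³ backbone C → alcohol.
  CH(OCOCH3): pendant –OC(=O)CH3: an acyloxy group → ester.
  CH(CH2OCH3): pendant –CH2OCH3: C–O–C linkage → ether.
  CH(COOCH3): pendant –COOCH3: carbonyl C bonded to C and –OCH3 → ester.
  CH2OCH2: C–O–C with sp³ carbons on both sides and no adjacent C=O → ether.
  CH2COOCH2: –C(=O)–O–C with C on the carbonyl side → ester.
  CH(F): halogen on an sp³ carbon → alkyl halide.
  CH(C6H5): pendant –C6H5: benzene ring → arene.
  COOCH3: –C(=O)OCH3: carbonyl C bonded to C and to –OCH3 → ester (not ketone + ether).
Ether appears at: CH(OCH3), CH(CH2OCH3), CH2OCH2 → 3.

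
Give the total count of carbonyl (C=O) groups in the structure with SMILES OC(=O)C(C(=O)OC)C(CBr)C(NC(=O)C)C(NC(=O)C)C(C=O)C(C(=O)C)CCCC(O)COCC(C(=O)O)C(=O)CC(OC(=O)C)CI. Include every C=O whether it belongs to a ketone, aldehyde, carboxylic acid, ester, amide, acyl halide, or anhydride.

9

HOOC: carboxylic acid, 1 C=O (running total 1).
CH(COOCH3): ester, 1 C=O (running total 2).
CH(NHCOCH3): amide, 1 C=O (running total 3).
CH(NHCOCH3): amide, 1 C=O (running total 4).
CH(CHO): aldehyde, 1 C=O (running total 5).
CH(COCH3): ketone, 1 C=O (running total 6).
CH(COOH): carboxylic acid, 1 C=O (running total 7).
CO: ketone, 1 C=O (running total 8).
CH(OCOCH3): ester, 1 C=O (running total 9).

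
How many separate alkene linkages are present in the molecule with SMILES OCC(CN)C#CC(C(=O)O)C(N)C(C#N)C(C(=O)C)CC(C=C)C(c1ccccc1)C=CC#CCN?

2

HO– on an sp³ carbon → alcohol.
pendant –CH2NH2: N on sp³ C, no adjacent C=O → amine.
C≡C triple bond → alkyne.
pendant –COOH: carbonyl C bonded to C and –OH → carboxylic acid.
–NH2 on an sp³ carbon with no adjacent C=O → amine.
pendant –C≡N: nitrile.
pendant –COCH3: carbonyl C bonded to two carbons → ketone.
pendant –CH=CH2: C=C double bond → alkene.
pendant –C6H5: benzene ring → arene.
C=C double bond → alkene.
C≡C triple bond → alkyne.
–NH2 on an sp³ carbon with no adjacent C=O → amine.
Alkene appears at: CH(CH=CH2), CH=CH → 2.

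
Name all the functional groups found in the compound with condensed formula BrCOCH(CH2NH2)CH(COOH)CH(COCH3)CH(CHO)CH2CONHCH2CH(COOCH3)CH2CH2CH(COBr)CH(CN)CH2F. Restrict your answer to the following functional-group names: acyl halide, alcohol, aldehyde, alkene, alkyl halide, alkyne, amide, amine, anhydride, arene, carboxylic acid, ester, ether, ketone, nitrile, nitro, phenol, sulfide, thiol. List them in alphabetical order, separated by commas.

acyl halide, aldehyde, alkyl halide, amide, amine, carboxylic acid, ester, ketone, nitrile

–C(=O)Br: carbonyl C bonded to C and to a halogen → acyl halide (not alkyl halide).
pendant –CH2NH2: N on sp³ C, no adjacent C=O → amine.
pendant –COOH: carbonyl C bonded to C and –OH → carboxylic acid.
pendant –COCH3: carbonyl C bonded to two carbons → ketone.
pendant –CHO: carbonyl C bonded to C and H → aldehyde.
–C(=O)–N– linkage → amide (the N is not an amine).
pendant –COOCH3: carbonyl C bonded to C and –OCH3 → ester.
pendant –C(=O)X: carbonyl C bonded to C and halogen → acyl halide.
pendant –C≡N: nitrile.
halogen on an sp³ carbon → alkyl halide.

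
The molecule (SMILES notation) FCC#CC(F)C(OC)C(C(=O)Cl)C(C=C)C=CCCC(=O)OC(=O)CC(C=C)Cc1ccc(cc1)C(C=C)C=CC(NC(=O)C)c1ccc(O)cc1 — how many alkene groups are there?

halogen on an sp³ carbon → alkyl halide.
C≡C triple bond → alkyne.
halogen on an sp³ carbon → alkyl halide.
pendant –OCH3: C–O–C with sp³ C, no adjacent C=O → ether.
pendant –C(=O)X: carbonyl C bonded to C and halogen → acyl halide.
pendant –CH=CH2: C=C double bond → alkene.
C=C double bond → alkene.
two acyl groups sharing one oxygen, –C(=O)–O–C(=O)– → anhydride.
pendant –CH=CH2: C=C double bond → alkene.
para-disubstituted benzene ring → arene.
pendant –CH=CH2: C=C double bond → alkene.
C=C double bond → alkene.
pendant –NHC(=O)CH3: N bonded to a carbonyl → amide (not amine).
–OH attached directly to an aromatic ring → phenol (not alcohol); the ring itself is an arene.
Alkene appears at: CH(CH=CH2), CH=CH, CH(CH=CH2), CH(CH=CH2), CH=CH → 5.

5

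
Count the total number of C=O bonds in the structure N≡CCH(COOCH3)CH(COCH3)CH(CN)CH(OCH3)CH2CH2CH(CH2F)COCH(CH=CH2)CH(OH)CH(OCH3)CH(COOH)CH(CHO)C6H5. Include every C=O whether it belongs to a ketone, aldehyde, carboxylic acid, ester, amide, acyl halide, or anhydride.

CH(COOCH3): ester, 1 C=O (running total 1).
CH(COCH3): ketone, 1 C=O (running total 2).
CO: ketone, 1 C=O (running total 3).
CH(COOH): carboxylic acid, 1 C=O (running total 4).
CH(CHO): aldehyde, 1 C=O (running total 5).

5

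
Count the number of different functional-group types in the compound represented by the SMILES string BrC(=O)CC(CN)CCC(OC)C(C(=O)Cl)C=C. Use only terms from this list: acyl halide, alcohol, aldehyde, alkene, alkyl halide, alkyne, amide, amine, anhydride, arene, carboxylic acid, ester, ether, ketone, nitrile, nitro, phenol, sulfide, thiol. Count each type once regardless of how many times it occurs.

Taking each segment in turn:
  BrCO: –C(=O)Br: carbonyl C bonded to C and to a halogen → acyl halide (not alkyl halide).
  CH(CH2NH2): pendant –CH2NH2: N on sp³ C, no adjacent C=O → amine.
  CH(OCH3): pendant –OCH3: C–O–C with sp³ C, no adjacent C=O → ether.
  CH(COCl): pendant –C(=O)X: carbonyl C bonded to C and halogen → acyl halide.
  CH=CH2: C=C double bond → alkene.
Distinct types present: acyl halide, alkene, amine, ether.

4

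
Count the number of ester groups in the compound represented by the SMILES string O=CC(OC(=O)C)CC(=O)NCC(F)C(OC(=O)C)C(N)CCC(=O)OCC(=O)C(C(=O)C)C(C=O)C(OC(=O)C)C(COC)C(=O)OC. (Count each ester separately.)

5

Working along the chain:
  OHC: terminal –CHO: carbonyl C bonded to H and C → aldehyde.
  CH(OCOCH3): pendant –OC(=O)CH3: an acyloxy group → ester.
  CH2CONHCH2: –C(=O)–N– linkage → amide (the N is not an amine).
  CH(F): halogen on an sp³ carbon → alkyl halide.
  CH(OCOCH3): pendant –OC(=O)CH3: an acyloxy group → ester.
  CH(NH2): –NH2 on an sp³ carbon with no adjacent C=O → amine.
  CH2COOCH2: –C(=O)–O–C with C on the carbonyl side → ester.
  CO: –C(=O)– with carbon on both sides → ketone.
  CH(COCH3): pendant –COCH3: carbonyl C bonded to two carbons → ketone.
  CH(CHO): pendant –CHO: carbonyl C bonded to C and H → aldehyde.
  CH(OCOCH3): pendant –OC(=O)CH3: an acyloxy group → ester.
  CH(CH2OCH3): pendant –CH2OCH3: C–O–C linkage → ether.
  COOCH3: –C(=O)OCH3: carbonyl C bonded to C and to –OCH3 → ester (not ketone + ether).
Ester appears at: CH(OCOCH3), CH(OCOCH3), CH2COOCH2, CH(OCOCH3), COOCH3 → 5.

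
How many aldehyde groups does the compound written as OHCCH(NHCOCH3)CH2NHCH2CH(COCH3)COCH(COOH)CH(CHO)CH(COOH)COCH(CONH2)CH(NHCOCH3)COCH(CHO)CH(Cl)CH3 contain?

3

terminal –CHO: carbonyl C bonded to H and C → aldehyde.
pendant –NHC(=O)CH3: N bonded to a carbonyl → amide (not amine).
C–N–C with sp³ carbons and no adjacent C=O → amine (secondary).
pendant –COCH3: carbonyl C bonded to two carbons → ketone.
–C(=O)– with carbon on both sides → ketone.
pendant –COOH: carbonyl C bonded to C and –OH → carboxylic acid.
pendant –CHO: carbonyl C bonded to C and H → aldehyde.
pendant –COOH: carbonyl C bonded to C and –OH → carboxylic acid.
–C(=O)– with carbon on both sides → ketone.
pendant –CONH2: carbonyl C bonded to C and N → amide.
pendant –NHC(=O)CH3: N bonded to a carbonyl → amide (not amine).
–C(=O)– with carbon on both sides → ketone.
pendant –CHO: carbonyl C bonded to C and H → aldehyde.
halogen on an sp³ carbon → alkyl halide.
Aldehyde appears at: OHC, CH(CHO), CH(CHO) → 3.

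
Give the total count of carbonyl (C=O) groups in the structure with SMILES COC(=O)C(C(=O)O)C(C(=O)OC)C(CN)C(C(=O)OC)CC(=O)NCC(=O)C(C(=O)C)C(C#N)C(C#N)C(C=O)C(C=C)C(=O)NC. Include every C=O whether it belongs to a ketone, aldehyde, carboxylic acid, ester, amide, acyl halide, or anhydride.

CH3OOC: ester, 1 C=O (running total 1).
CH(COOH): carboxylic acid, 1 C=O (running total 2).
CH(COOCH3): ester, 1 C=O (running total 3).
CH(COOCH3): ester, 1 C=O (running total 4).
CH2CONHCH2: amide, 1 C=O (running total 5).
CO: ketone, 1 C=O (running total 6).
CH(COCH3): ketone, 1 C=O (running total 7).
CH(CHO): aldehyde, 1 C=O (running total 8).
CONHCH3: amide, 1 C=O (running total 9).

9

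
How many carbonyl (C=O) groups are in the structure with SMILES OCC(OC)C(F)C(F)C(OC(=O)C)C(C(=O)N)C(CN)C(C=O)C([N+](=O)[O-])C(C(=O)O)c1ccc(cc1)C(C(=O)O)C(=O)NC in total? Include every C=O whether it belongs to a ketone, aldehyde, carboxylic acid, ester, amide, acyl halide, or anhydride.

6

CH(OCOCH3): ester, 1 C=O (running total 1).
CH(CONH2): amide, 1 C=O (running total 2).
CH(CHO): aldehyde, 1 C=O (running total 3).
CH(COOH): carboxylic acid, 1 C=O (running total 4).
CH(COOH): carboxylic acid, 1 C=O (running total 5).
CONHCH3: amide, 1 C=O (running total 6).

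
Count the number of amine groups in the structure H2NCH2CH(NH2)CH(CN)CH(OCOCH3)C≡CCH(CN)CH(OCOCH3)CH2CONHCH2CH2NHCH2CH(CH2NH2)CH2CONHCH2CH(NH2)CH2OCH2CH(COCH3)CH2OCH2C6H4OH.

5

Working along the chain:
  H2NCH2: –NH2 on an sp³ carbon with no adjacent C=O → amine.
  CH(NH2): –NH2 on an sp³ carbon with no adjacent C=O → amine.
  CH(CN): pendant –C≡N: nitrile.
  CH(OCOCH3): pendant –OC(=O)CH3: an acyloxy group → ester.
  C≡C: C≡C triple bond → alkyne.
  CH(CN): pendant –C≡N: nitrile.
  CH(OCOCH3): pendant –OC(=O)CH3: an acyloxy group → ester.
  CH2CONHCH2: –C(=O)–N– linkage → amide (the N is not an amine).
  CH2NHCH2: C–N–C with sp³ carbons and no adjacent C=O → amine (secondary).
  CH(CH2NH2): pendant –CH2NH2: N on sp³ C, no adjacent C=O → amine.
  CH2CONHCH2: –C(=O)–N– linkage → amide (the N is not an amine).
  CH(NH2): –NH2 on an sp³ carbon with no adjacent C=O → amine.
  CH2OCH2: C–O–C with sp³ carbons on both sides and no adjacent C=O → ether.
  CH(COCH3): pendant –COCH3: carbonyl C bonded to two carbons → ketone.
  CH2OCH2: C–O–C with sp³ carbons on both sides and no adjacent C=O → ether.
  C6H4OH: –OH attached directly to an aromatic ring → phenol (not alcohol); the ring itself is an arene.
Amine appears at: H2NCH2, CH(NH2), CH2NHCH2, CH(CH2NH2), CH(NH2) → 5.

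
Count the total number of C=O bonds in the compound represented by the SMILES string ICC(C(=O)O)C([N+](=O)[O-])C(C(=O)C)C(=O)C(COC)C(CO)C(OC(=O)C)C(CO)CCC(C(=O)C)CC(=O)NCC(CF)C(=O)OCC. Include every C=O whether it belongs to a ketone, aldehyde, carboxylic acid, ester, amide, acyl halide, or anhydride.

7

CH(COOH): carboxylic acid, 1 C=O (running total 1).
CH(COCH3): ketone, 1 C=O (running total 2).
CO: ketone, 1 C=O (running total 3).
CH(OCOCH3): ester, 1 C=O (running total 4).
CH(COCH3): ketone, 1 C=O (running total 5).
CH2CONHCH2: amide, 1 C=O (running total 6).
COOCH2CH3: ester, 1 C=O (running total 7).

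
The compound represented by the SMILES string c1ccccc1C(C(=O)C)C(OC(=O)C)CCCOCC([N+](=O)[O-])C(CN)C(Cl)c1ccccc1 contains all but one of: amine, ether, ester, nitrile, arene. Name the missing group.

ether: present (CH2OCH2 — C–O–C with sp³ carbons on both sides and no adjacent C=O → ether).
ester: present (CH(OCOCH3) — pendant –OC(=O)CH3: an acyloxy group → ester).
arene: present (C6H5 — C6H5– phenyl ring → arene).
amine: present (CH(CH2NH2) — pendant –CH2NH2: N on sp³ C, no adjacent C=O → amine).
nitrile: no segment matches this pattern.

nitrile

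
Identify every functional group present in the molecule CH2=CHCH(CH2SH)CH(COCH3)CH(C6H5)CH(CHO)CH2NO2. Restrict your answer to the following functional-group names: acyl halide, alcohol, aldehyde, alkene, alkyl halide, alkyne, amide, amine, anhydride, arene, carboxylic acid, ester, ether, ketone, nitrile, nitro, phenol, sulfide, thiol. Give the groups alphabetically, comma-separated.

C=C double bond → alkene.
pendant –CH2SH → thiol.
pendant –COCH3: carbonyl C bonded to two carbons → ketone.
pendant –C6H5: benzene ring → arene.
pendant –CHO: carbonyl C bonded to C and H → aldehyde.
–NO2 on carbon → nitro group.

aldehyde, alkene, arene, ketone, nitro, thiol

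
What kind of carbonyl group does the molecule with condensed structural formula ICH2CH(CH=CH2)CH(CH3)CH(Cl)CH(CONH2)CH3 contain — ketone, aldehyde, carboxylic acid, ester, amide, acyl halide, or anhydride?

The carbonyl is in the CH(CONH2) segment: pendant –CONH2: carbonyl C bonded to C and N → amide.

amide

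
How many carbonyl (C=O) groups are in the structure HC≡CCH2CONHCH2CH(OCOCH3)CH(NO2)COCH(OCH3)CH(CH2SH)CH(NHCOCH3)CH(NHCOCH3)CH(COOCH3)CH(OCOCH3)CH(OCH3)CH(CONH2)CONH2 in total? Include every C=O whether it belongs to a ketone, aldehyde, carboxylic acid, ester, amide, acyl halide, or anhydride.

CH2CONHCH2: amide, 1 C=O (running total 1).
CH(OCOCH3): ester, 1 C=O (running total 2).
CO: ketone, 1 C=O (running total 3).
CH(NHCOCH3): amide, 1 C=O (running total 4).
CH(NHCOCH3): amide, 1 C=O (running total 5).
CH(COOCH3): ester, 1 C=O (running total 6).
CH(OCOCH3): ester, 1 C=O (running total 7).
CH(CONH2): amide, 1 C=O (running total 8).
CONH2: amide, 1 C=O (running total 9).

9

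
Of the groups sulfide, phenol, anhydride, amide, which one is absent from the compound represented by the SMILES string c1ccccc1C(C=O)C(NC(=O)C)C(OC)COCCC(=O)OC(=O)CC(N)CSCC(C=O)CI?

anhydride: present (CH2CO-O-COCH2 — two acyl groups sharing one oxygen, –C(=O)–O–C(=O)– → anhydride).
amide: present (CH(NHCOCH3) — pendant –NHC(=O)CH3: N bonded to a carbonyl → amide (not amine)).
sulfide: present (CH2SCH2 — C–S–C linkage → sulfide (thioether)).
phenol: no segment matches this pattern.

phenol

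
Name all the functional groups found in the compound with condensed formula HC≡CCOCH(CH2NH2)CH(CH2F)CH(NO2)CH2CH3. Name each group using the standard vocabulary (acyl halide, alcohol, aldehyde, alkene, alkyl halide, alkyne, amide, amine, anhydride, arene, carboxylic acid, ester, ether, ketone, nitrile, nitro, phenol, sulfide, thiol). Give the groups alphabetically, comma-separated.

alkyl halide, alkyne, amine, ketone, nitro

Working along the chain:
  HC≡C: C≡C triple bond → alkyne.
  CO: –C(=O)– with carbon on both sides → ketone.
  CH(CH2NH2): pendant –CH2NH2: N on sp³ C, no adjacent C=O → amine.
  CH(CH2F): pendant –CH2X: halogen on sp³ carbon → alkyl halide.
  CH(NO2): –NO2 on an sp³ carbon → nitro (the N=O is not a carbonyl).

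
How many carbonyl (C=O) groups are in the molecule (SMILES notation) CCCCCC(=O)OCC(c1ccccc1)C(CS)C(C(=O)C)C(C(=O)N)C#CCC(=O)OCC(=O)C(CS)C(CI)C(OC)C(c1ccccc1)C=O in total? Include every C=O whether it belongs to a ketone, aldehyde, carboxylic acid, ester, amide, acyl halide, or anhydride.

6

CH2COOCH2: ester, 1 C=O (running total 1).
CH(COCH3): ketone, 1 C=O (running total 2).
CH(CONH2): amide, 1 C=O (running total 3).
CH2COOCH2: ester, 1 C=O (running total 4).
CO: ketone, 1 C=O (running total 5).
CHO: aldehyde, 1 C=O (running total 6).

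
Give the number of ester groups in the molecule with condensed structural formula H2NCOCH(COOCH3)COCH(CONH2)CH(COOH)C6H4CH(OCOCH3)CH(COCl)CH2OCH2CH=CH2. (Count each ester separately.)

Taking each segment in turn:
  H2NCO: –C(=O)NH2: carbonyl C bonded to C and to N → amide (the N is not a separate amine).
  CH(COOCH3): pendant –COOCH3: carbonyl C bonded to C and –OCH3 → ester.
  CO: –C(=O)– with carbon on both sides → ketone.
  CH(CONH2): pendant –CONH2: carbonyl C bonded to C and N → amide.
  CH(COOH): pendant –COOH: carbonyl C bonded to C and –OH → carboxylic acid.
  C6H4: para-disubstituted benzene ring → arene.
  CH(OCOCH3): pendant –OC(=O)CH3: an acyloxy group → ester.
  CH(COCl): pendant –C(=O)X: carbonyl C bonded to C and halogen → acyl halide.
  CH2OCH2: C–O–C with sp³ carbons on both sides and no adjacent C=O → ether.
  CH=CH2: C=C double bond → alkene.
Ester appears at: CH(COOCH3), CH(OCOCH3) → 2.

2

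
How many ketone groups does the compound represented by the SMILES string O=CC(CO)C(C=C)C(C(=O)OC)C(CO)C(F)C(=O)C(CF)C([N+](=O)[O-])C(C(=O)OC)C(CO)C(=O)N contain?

terminal –CHO: carbonyl C bonded to H and C → aldehyde.
pendant –CH2OH on an sp³ backbone C → alcohol.
pendant –CH=CH2: C=C double bond → alkene.
pendant –COOCH3: carbonyl C bonded to C and –OCH3 → ester.
pendant –CH2OH on an sp³ backbone C → alcohol.
halogen on an sp³ carbon → alkyl halide.
–C(=O)– with carbon on both sides → ketone.
pendant –CH2X: halogen on sp³ carbon → alkyl halide.
–NO2 on an sp³ carbon → nitro (the N=O is not a carbonyl).
pendant –COOCH3: carbonyl C bonded to C and –OCH3 → ester.
pendant –CH2OH on an sp³ backbone C → alcohol.
–C(=O)NH2: carbonyl C bonded to C and to N → amide (the N is not a separate amine).
Ketone appears at: CO → 1.

1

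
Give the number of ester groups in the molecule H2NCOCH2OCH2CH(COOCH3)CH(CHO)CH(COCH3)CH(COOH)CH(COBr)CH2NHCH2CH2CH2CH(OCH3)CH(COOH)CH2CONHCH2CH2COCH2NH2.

1

Reading the structure from left to right:
  H2NCO: –C(=O)NH2: carbonyl C bonded to C and to N → amide (the N is not a separate amine).
  CH2OCH2: C–O–C with sp³ carbons on both sides and no adjacent C=O → ether.
  CH(COOCH3): pendant –COOCH3: carbonyl C bonded to C and –OCH3 → ester.
  CH(CHO): pendant –CHO: carbonyl C bonded to C and H → aldehyde.
  CH(COCH3): pendant –COCH3: carbonyl C bonded to two carbons → ketone.
  CH(COOH): pendant –COOH: carbonyl C bonded to C and –OH → carboxylic acid.
  CH(COBr): pendant –C(=O)X: carbonyl C bonded to C and halogen → acyl halide.
  CH2NHCH2: C–N–C with sp³ carbons and no adjacent C=O → amine (secondary).
  CH(OCH3): pendant –OCH3: C–O–C with sp³ C, no adjacent C=O → ether.
  CH(COOH): pendant –COOH: carbonyl C bonded to C and –OH → carboxylic acid.
  CH2CONHCH2: –C(=O)–N– linkage → amide (the N is not an amine).
  CO: –C(=O)– with carbon on both sides → ketone.
  CH2NH2: –NH2 on an sp³ carbon with no adjacent C=O → amine.
Ester appears at: CH(COOCH3) → 1.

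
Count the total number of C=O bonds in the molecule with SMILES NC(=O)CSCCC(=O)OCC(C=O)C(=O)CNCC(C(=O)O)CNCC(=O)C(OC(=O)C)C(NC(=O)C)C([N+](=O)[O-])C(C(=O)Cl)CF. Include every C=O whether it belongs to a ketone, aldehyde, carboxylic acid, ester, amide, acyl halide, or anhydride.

H2NCO: amide, 1 C=O (running total 1).
CH2COOCH2: ester, 1 C=O (running total 2).
CH(CHO): aldehyde, 1 C=O (running total 3).
CO: ketone, 1 C=O (running total 4).
CH(COOH): carboxylic acid, 1 C=O (running total 5).
CO: ketone, 1 C=O (running total 6).
CH(OCOCH3): ester, 1 C=O (running total 7).
CH(NHCOCH3): amide, 1 C=O (running total 8).
CH(COCl): acyl halide, 1 C=O (running total 9).

9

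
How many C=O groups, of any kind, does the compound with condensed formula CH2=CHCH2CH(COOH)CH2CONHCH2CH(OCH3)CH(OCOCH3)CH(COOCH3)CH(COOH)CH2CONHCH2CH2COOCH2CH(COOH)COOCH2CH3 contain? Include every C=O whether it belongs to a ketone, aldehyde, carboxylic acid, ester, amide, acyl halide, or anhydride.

9

CH(COOH): carboxylic acid, 1 C=O (running total 1).
CH2CONHCH2: amide, 1 C=O (running total 2).
CH(OCOCH3): ester, 1 C=O (running total 3).
CH(COOCH3): ester, 1 C=O (running total 4).
CH(COOH): carboxylic acid, 1 C=O (running total 5).
CH2CONHCH2: amide, 1 C=O (running total 6).
CH2COOCH2: ester, 1 C=O (running total 7).
CH(COOH): carboxylic acid, 1 C=O (running total 8).
COOCH2CH3: ester, 1 C=O (running total 9).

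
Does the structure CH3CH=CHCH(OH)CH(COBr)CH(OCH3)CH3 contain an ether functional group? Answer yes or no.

C=C double bond → alkene.
–OH on an sp³ carbon → alcohol (secondary).
pendant –C(=O)X: carbonyl C bonded to C and halogen → acyl halide.
pendant –OCH3: C–O–C with sp³ C, no adjacent C=O → ether.
The CH(OCH3) segment supplies the ether: pendant –OCH3: C–O–C with sp³ C, no adjacent C=O → ether.

yes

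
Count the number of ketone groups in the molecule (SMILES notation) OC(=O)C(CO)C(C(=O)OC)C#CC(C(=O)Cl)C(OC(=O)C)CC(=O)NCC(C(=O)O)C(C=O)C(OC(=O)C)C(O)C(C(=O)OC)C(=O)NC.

–COOH: carbonyl C bonded to –OH and C → carboxylic acid (the –OH is not a separate alcohol).
pendant –CH2OH on an sp³ backbone C → alcohol.
pendant –COOCH3: carbonyl C bonded to C and –OCH3 → ester.
C≡C triple bond → alkyne.
pendant –C(=O)X: carbonyl C bonded to C and halogen → acyl halide.
pendant –OC(=O)CH3: an acyloxy group → ester.
–C(=O)–N– linkage → amide (the N is not an amine).
pendant –COOH: carbonyl C bonded to C and –OH → carboxylic acid.
pendant –CHO: carbonyl C bonded to C and H → aldehyde.
pendant –OC(=O)CH3: an acyloxy group → ester.
–OH on an sp³ carbon → alcohol (secondary).
pendant –COOCH3: carbonyl C bonded to C and –OCH3 → ester.
–C(=O)NHCH3: carbonyl C bonded to C and to N → amide (the N is not an amine).
No segment is a ketone: HOOC is carboxylic acid, not ketone; CH(COOCH3) is ester, not ketone; CH(COCl) is acyl halide, not ketone. → 0.

0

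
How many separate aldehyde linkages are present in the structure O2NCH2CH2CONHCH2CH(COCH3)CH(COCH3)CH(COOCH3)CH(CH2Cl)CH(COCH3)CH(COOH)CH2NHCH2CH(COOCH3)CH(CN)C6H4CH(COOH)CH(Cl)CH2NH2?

0

Taking each segment in turn:
  O2NCH2: –NO2 on carbon → nitro group.
  CH2CONHCH2: –C(=O)–N– linkage → amide (the N is not an amine).
  CH(COCH3): pendant –COCH3: carbonyl C bonded to two carbons → ketone.
  CH(COCH3): pendant –COCH3: carbonyl C bonded to two carbons → ketone.
  CH(COOCH3): pendant –COOCH3: carbonyl C bonded to C and –OCH3 → ester.
  CH(CH2Cl): pendant –CH2X: halogen on sp³ carbon → alkyl halide.
  CH(COCH3): pendant –COCH3: carbonyl C bonded to two carbons → ketone.
  CH(COOH): pendant –COOH: carbonyl C bonded to C and –OH → carboxylic acid.
  CH2NHCH2: C–N–C with sp³ carbons and no adjacent C=O → amine (secondary).
  CH(COOCH3): pendant –COOCH3: carbonyl C bonded to C and –OCH3 → ester.
  CH(CN): pendant –C≡N: nitrile.
  C6H4: para-disubstituted benzene ring → arene.
  CH(COOH): pendant –COOH: carbonyl C bonded to C and –OH → carboxylic acid.
  CH(Cl): halogen on an sp³ carbon → alkyl halide.
  CH2NH2: –NH2 on an sp³ carbon with no adjacent C=O → amine.
No segment is a aldehyde: CH(COCH3) is ketone, not aldehyde; CH(COCH3) is ketone, not aldehyde; CH(COOCH3) is ester, not aldehyde. → 0.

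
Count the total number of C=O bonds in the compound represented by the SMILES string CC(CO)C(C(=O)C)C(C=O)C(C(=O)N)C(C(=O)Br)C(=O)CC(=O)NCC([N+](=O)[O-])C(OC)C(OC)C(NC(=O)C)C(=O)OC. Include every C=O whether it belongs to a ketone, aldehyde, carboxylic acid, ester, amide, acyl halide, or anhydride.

8

CH(COCH3): ketone, 1 C=O (running total 1).
CH(CHO): aldehyde, 1 C=O (running total 2).
CH(CONH2): amide, 1 C=O (running total 3).
CH(COBr): acyl halide, 1 C=O (running total 4).
CO: ketone, 1 C=O (running total 5).
CH2CONHCH2: amide, 1 C=O (running total 6).
CH(NHCOCH3): amide, 1 C=O (running total 7).
COOCH3: ester, 1 C=O (running total 8).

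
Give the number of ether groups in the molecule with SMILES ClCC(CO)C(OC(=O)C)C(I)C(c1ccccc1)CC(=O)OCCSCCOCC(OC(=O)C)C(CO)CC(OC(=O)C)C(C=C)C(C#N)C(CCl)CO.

Reading the structure from left to right:
  ClCH2: halogen on an sp³ carbon → alkyl halide.
  CH(CH2OH): pendant –CH2OH on an sp³ backbone C → alcohol.
  CH(OCOCH3): pendant –OC(=O)CH3: an acyloxy group → ester.
  CH(I): halogen on an sp³ carbon → alkyl halide.
  CH(C6H5): pendant –C6H5: benzene ring → arene.
  CH2COOCH2: –C(=O)–O–C with C on the carbonyl side → ester.
  CH2SCH2: C–S–C linkage → sulfide (thioether).
  CH2OCH2: C–O–C with sp³ carbons on both sides and no adjacent C=O → ether.
  CH(OCOCH3): pendant –OC(=O)CH3: an acyloxy group → ester.
  CH(CH2OH): pendant –CH2OH on an sp³ backbone C → alcohol.
  CH(OCOCH3): pendant –OC(=O)CH3: an acyloxy group → ester.
  CH(CH=CH2): pendant –CH=CH2: C=C double bond → alkene.
  CH(CN): pendant –C≡N: nitrile.
  CH(CH2Cl): pendant –CH2X: halogen on sp³ carbon → alkyl halide.
  CH2OH: –OH on an sp³ carbon → alcohol.
Ether appears at: CH2OCH2 → 1.

1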